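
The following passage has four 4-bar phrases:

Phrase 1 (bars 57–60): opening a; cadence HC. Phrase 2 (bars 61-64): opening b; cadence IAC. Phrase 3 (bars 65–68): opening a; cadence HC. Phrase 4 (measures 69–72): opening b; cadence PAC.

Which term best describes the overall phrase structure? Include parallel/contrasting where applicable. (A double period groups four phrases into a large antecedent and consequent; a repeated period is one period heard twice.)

Four phrases in two halves: the first half (mm. 57–64) ends with an imperfect authentic cadence, the second (bars 65–72) with a perfect authentic cadence — a large antecedent–consequent pair, i.e. a double period.
Phrase 3 begins with the same material as phrase 1, making it parallel.

parallel double period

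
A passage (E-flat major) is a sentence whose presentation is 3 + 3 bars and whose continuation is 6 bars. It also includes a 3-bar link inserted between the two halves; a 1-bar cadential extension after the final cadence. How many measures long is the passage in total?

16 measures

Basic sentence: 3 + 3 + 6 = 12 bars.
12 (basic form) + 3 (link) + 1 (cadential extension) = 16.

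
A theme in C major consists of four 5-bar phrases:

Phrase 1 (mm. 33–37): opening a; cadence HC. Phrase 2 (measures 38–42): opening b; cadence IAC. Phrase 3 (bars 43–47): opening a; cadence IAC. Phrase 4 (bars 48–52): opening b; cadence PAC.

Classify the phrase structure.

Four phrases in two halves: the first half (measures 33-42) ends with an imperfect authentic cadence, the second (mm. 43–52) with a perfect authentic cadence — a large antecedent–consequent pair, i.e. a double period.
Phrase 3 begins with the same material as phrase 1, making it parallel.

parallel double period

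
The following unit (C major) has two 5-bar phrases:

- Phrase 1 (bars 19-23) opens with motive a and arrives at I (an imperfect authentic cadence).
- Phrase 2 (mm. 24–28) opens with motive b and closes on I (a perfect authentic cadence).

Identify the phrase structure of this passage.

contrasting period

Phrase 1 ends with an imperfect authentic cadence (weaker) and phrase 2 with a perfect authentic cadence (stronger): antecedent + consequent = a period.
The two phrases open with different material (a / b), so the period is contrasting.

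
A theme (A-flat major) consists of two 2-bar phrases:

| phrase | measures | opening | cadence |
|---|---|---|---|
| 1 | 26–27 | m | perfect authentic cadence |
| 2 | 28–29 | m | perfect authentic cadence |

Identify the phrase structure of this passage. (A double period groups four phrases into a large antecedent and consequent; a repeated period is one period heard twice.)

repeated phrase

Both phrases have the same opening (m) and the same cadence (perfect authentic cadence): the second is a restatement, not a consequent, so this is a repeated phrase rather than a period.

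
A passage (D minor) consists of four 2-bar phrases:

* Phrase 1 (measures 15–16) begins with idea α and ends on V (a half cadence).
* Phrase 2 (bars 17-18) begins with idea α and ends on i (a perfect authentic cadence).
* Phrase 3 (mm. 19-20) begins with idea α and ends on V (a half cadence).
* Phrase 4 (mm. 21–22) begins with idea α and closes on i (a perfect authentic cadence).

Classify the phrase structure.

repeated period

The cadence pattern HC–PAC–HC–PAC is weak–strong twice, and phrases 3–4 restate phrases 1–2: a period heard twice, not a double period (which would end weakly at phrase 2).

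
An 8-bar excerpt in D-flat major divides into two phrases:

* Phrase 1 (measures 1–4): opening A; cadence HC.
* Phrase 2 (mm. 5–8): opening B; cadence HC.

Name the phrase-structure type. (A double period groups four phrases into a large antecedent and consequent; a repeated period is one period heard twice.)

The second phrase closes with a half cadence, which is not stronger than the first phrase's half cadence; without a weak→strong cadential pair there is no antecedent–consequent relationship, so this is a phrase group rather than a period.

phrase group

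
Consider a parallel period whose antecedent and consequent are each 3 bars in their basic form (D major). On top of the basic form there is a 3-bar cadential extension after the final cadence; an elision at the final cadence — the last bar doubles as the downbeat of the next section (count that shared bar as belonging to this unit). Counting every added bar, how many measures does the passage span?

9 measures

Basic parallel period: 3 + 3 = 6 bars.
6 (basic form) + 3 (cadential extension) = 9.
The elision shares a bar with the next section but does not change this unit's count.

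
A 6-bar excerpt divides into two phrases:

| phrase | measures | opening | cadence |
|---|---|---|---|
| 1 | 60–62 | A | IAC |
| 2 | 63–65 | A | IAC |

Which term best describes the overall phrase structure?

repeated phrase

Both phrases have the same opening (A) and the same cadence (imperfect authentic cadence): the second is a restatement, not a consequent, so this is a repeated phrase rather than a period.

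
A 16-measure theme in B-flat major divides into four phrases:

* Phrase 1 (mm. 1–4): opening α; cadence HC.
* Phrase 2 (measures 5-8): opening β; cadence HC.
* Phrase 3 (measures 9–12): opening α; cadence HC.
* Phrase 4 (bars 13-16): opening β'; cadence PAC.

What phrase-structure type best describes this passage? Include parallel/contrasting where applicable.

Four phrases in two halves: the first half (mm. 1–8) ends with a half cadence, the second (mm. 9–16) with a perfect authentic cadence — a large antecedent–consequent pair, i.e. a double period.
Phrase 3 begins with the same material as phrase 1, making it parallel.

parallel double period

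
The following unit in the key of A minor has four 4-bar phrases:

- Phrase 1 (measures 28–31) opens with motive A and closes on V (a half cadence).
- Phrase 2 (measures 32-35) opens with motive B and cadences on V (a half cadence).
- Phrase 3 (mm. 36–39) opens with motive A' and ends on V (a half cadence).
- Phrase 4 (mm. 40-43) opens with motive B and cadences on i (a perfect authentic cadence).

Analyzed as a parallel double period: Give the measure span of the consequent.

measures 36–43

In a double period the four phrases pair into a large antecedent (phrases 1–2, ending half cadence) and a large consequent (phrases 3–4, ending perfect authentic cadence). The consequent spans mm. 36–43.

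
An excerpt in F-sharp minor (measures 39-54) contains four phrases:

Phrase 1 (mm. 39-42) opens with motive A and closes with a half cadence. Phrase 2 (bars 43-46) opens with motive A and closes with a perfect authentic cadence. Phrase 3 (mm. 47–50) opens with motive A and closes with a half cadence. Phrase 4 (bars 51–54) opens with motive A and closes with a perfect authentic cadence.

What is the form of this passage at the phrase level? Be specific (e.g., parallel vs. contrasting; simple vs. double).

repeated period

The cadence pattern HC–PAC–HC–PAC is weak–strong twice, and phrases 3–4 restate phrases 1–2: a period heard twice, not a double period (which would end weakly at phrase 2).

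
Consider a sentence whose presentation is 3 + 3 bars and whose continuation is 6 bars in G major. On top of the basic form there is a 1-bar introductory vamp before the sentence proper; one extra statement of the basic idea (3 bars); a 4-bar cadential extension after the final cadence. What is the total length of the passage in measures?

Basic sentence: 3 + 3 + 6 = 12 bars.
12 (basic form) + 1 (introduction) + 3 (extra statement) + 4 (cadential extension) = 20.

20 measures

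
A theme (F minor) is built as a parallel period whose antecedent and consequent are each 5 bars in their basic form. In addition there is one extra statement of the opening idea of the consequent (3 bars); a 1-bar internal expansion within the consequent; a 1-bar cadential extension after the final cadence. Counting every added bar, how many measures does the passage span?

15 measures

Basic parallel period: 5 + 5 = 10 bars.
10 (basic form) + 3 (extra statement) + 1 (internal expansion) + 1 (cadential extension) = 15.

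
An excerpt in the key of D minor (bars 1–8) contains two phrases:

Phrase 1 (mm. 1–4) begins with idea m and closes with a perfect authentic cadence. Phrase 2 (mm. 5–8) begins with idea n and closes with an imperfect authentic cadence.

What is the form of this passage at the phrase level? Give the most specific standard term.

The second phrase closes with an imperfect authentic cadence, which is not stronger than the first phrase's perfect authentic cadence; without a weak→strong cadential pair there is no antecedent–consequent relationship, so this is a phrase group rather than a period.

phrase group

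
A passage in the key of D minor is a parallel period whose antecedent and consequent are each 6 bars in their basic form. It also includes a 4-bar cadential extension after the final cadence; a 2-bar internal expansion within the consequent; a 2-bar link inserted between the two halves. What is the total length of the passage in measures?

20 measures

Basic parallel period: 6 + 6 = 12 bars.
12 (basic form) + 4 (cadential extension) + 2 (internal expansion) + 2 (link) = 20.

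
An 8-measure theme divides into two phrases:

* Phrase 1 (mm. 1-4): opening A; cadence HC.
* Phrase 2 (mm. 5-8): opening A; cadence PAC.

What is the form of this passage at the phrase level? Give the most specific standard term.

Phrase 1 ends with a half cadence (weaker) and phrase 2 with a perfect authentic cadence (stronger): antecedent + consequent = a period.
The two phrases open with the same material (A / A), so the period is parallel.

parallel period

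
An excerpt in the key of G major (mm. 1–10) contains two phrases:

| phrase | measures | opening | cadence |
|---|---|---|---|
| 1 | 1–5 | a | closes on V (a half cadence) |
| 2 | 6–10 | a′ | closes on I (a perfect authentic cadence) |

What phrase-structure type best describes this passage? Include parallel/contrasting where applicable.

parallel period

Phrase 1 ends with a half cadence (weaker) and phrase 2 with a perfect authentic cadence (stronger): antecedent + consequent = a period.
The two phrases open with the same material (a / a′), so the period is parallel.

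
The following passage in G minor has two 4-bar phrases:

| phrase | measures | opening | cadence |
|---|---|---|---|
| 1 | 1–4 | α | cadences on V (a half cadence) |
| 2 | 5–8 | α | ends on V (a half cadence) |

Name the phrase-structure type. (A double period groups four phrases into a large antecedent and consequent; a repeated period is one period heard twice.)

Both phrases have the same opening (α) and the same cadence (half cadence): the second is a restatement, not a consequent, so this is a repeated phrase rather than a period.

repeated phrase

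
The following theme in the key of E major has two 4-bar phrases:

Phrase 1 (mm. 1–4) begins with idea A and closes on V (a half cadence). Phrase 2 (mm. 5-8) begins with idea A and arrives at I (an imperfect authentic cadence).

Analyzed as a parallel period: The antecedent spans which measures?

The antecedent is the phrase ending with the weaker cadence (half cadence, phrase 1) and the consequent the one ending more conclusively (imperfect authentic cadence, phrase 2); the antecedent is mm. 1–4.

measures 1–4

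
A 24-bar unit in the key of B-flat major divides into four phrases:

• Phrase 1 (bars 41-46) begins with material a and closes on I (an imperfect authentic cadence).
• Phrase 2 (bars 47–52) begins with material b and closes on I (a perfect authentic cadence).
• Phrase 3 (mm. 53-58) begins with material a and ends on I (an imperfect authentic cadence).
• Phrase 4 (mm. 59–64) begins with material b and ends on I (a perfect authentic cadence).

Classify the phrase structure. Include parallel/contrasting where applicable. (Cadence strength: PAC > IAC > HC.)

The cadence pattern IAC–PAC–IAC–PAC is weak–strong twice, and phrases 3–4 restate phrases 1–2: a period heard twice, not a double period (which would end weakly at phrase 2).

repeated period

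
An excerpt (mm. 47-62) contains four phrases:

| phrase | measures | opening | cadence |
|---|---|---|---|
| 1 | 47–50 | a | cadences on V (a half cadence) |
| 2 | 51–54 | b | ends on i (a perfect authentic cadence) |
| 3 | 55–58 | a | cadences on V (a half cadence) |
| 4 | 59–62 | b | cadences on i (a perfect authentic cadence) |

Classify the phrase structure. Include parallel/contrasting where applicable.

The cadence pattern HC–PAC–HC–PAC is weak–strong twice, and phrases 3–4 restate phrases 1–2: a period heard twice, not a double period (which would end weakly at phrase 2).

repeated period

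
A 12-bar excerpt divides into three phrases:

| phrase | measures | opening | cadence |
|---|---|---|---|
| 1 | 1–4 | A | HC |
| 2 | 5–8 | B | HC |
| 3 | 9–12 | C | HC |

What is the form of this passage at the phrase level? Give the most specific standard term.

The final phrase closes with a half cadence, which is not stronger than the preceding half cadence; the 3 phrases lack an overall antecedent–consequent design and so form a phrase group.

phrase group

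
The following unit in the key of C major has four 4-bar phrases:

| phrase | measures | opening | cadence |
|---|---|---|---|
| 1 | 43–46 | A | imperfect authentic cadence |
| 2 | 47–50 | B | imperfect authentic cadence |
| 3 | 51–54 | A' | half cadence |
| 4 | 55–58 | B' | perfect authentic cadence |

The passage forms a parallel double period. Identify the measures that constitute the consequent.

In a double period the four phrases pair into a large antecedent (phrases 1–2, ending imperfect authentic cadence) and a large consequent (phrases 3–4, ending perfect authentic cadence). The consequent spans bars 51-58.

measures 51–58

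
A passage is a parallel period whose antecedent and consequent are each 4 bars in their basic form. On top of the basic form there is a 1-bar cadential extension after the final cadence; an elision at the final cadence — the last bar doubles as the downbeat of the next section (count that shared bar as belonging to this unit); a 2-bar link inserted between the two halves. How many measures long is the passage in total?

Basic parallel period: 4 + 4 = 8 bars.
8 (basic form) + 1 (cadential extension) + 2 (link) = 11.
The elision shares a bar with the next section but does not change this unit's count.

11 measures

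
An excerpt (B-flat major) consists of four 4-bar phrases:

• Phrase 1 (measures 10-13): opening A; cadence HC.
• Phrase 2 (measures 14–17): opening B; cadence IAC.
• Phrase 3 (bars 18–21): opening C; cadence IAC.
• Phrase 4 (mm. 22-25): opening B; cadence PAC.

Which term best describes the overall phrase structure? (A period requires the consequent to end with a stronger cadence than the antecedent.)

contrasting double period

Four phrases in two halves: the first half (mm. 10-17) ends with an imperfect authentic cadence, the second (bars 18-25) with a perfect authentic cadence — a large antecedent–consequent pair, i.e. a double period.
Phrase 3 begins with different material from phrase 1, making it contrasting.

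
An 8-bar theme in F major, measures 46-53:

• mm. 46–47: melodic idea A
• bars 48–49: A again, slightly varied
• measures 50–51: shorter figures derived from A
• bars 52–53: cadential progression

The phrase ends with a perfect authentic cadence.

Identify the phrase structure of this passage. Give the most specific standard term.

Basic idea (mm. 46–47) + its repetition (bars 48-49) form the presentation; fragmentation and cadence (measures 50–53) form the continuation — the 8-bar whole is a sentence.

sentence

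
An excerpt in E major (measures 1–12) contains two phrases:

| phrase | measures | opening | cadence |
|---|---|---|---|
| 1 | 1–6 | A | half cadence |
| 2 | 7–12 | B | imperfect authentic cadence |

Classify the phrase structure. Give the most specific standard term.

Phrase 1 ends with a half cadence (weaker) and phrase 2 with an imperfect authentic cadence (stronger): antecedent + consequent = a period.
The two phrases open with different material (A / B), so the period is contrasting.

contrasting period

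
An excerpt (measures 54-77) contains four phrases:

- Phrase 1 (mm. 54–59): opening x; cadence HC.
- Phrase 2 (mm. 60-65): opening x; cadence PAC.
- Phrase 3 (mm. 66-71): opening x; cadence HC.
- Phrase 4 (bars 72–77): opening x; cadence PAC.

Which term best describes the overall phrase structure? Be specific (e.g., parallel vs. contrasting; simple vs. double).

repeated period

The cadence pattern HC–PAC–HC–PAC is weak–strong twice, and phrases 3–4 restate phrases 1–2: a period heard twice, not a double period (which would end weakly at phrase 2).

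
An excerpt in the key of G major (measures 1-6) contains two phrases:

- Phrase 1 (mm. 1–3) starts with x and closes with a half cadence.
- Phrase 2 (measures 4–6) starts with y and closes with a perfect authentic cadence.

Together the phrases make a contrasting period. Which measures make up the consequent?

The phrase ending with the weaker cadence (half cadence) is the antecedent; the one ending more conclusively (perfect authentic cadence) is the consequent. The consequent is measures 4–6.

measures 4–6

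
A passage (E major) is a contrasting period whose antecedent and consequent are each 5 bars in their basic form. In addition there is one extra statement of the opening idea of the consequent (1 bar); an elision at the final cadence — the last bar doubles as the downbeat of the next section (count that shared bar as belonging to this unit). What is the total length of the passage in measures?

Basic contrasting period: 5 + 5 = 10 bars.
10 (basic form) + 1 (extra statement) = 11.
The elision shares a bar with the next section but does not change this unit's count.

11 measures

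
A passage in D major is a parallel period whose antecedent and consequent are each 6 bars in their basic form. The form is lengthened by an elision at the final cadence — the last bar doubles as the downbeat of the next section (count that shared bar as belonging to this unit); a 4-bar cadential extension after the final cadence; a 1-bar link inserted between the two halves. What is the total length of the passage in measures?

17 measures

Basic parallel period: 6 + 6 = 12 bars.
12 (basic form) + 4 (cadential extension) + 1 (link) = 17.
The elision shares a bar with the next section but does not change this unit's count.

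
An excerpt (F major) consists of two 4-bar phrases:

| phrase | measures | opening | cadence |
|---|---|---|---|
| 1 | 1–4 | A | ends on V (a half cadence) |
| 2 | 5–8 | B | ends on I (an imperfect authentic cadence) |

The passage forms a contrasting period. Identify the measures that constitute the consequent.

measures 5–8

The antecedent is the phrase ending with the weaker cadence (half cadence, phrase 1) and the consequent the one ending more conclusively (imperfect authentic cadence, phrase 2); the consequent is mm. 5-8.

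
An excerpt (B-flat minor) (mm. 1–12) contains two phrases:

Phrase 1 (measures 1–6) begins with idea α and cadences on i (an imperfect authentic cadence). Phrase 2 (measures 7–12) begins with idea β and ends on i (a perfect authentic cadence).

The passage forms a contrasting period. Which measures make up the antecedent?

measures 1–6

The phrase ending with the weaker cadence (imperfect authentic cadence) is the antecedent; the one ending more conclusively (perfect authentic cadence) is the consequent. The antecedent is measures 1–6.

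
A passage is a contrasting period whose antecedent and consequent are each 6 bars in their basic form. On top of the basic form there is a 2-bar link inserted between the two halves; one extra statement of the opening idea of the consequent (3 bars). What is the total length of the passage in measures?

Basic contrasting period: 6 + 6 = 12 bars.
12 (basic form) + 2 (link) + 3 (extra statement) = 17.

17 measures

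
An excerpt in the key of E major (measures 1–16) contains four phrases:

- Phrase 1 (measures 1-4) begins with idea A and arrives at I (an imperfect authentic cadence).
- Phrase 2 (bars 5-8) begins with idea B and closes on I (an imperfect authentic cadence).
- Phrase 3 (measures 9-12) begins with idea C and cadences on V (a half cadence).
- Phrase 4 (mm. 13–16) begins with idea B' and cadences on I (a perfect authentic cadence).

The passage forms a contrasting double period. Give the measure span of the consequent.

measures 9–16

In a double period the four phrases pair into a large antecedent (phrases 1–2, ending imperfect authentic cadence) and a large consequent (phrases 3–4, ending perfect authentic cadence). The consequent spans measures 9–16.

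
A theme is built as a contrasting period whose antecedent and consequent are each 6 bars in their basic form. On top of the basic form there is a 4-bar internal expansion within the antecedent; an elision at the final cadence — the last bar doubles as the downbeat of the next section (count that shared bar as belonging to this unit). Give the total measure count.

16 measures

Basic contrasting period: 6 + 6 = 12 bars.
12 (basic form) + 4 (internal expansion) = 16.
The elision shares a bar with the next section but does not change this unit's count.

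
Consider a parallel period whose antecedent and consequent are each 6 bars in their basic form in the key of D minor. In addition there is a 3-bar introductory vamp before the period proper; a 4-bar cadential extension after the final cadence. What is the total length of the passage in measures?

19 measures

Basic parallel period: 6 + 6 = 12 bars.
12 (basic form) + 3 (introduction) + 4 (cadential extension) = 19.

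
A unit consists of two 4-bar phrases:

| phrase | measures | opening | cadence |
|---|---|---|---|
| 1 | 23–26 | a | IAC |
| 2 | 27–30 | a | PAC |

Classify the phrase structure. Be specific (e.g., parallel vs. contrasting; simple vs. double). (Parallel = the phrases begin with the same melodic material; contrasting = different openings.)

Phrase 1 ends with an imperfect authentic cadence (weaker) and phrase 2 with a perfect authentic cadence (stronger): antecedent + consequent = a period.
The two phrases open with the same material (a / a), so the period is parallel.

parallel period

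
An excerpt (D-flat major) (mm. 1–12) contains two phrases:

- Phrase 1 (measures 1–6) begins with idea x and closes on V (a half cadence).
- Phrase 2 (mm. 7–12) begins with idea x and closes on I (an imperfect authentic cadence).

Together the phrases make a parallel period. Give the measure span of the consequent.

measures 7–12

The phrase ending with the weaker cadence (half cadence) is the antecedent; the one ending more conclusively (imperfect authentic cadence) is the consequent. The consequent is measures 7–12.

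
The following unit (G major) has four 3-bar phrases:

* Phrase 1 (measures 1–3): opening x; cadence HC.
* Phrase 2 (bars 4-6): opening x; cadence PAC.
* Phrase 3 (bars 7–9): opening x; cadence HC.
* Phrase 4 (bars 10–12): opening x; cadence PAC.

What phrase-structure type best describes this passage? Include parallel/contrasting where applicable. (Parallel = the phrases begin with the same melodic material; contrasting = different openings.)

repeated period

The cadence pattern HC–PAC–HC–PAC is weak–strong twice, and phrases 3–4 restate phrases 1–2: a period heard twice, not a double period (which would end weakly at phrase 2).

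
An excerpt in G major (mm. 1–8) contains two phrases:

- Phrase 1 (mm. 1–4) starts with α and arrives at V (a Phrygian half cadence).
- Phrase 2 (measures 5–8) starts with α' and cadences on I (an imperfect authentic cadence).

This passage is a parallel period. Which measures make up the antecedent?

measures 1–4

The antecedent is the phrase ending with the weaker cadence (Phrygian half cadence, phrase 1) and the consequent the one ending more conclusively (imperfect authentic cadence, phrase 2); the antecedent is mm. 1–4.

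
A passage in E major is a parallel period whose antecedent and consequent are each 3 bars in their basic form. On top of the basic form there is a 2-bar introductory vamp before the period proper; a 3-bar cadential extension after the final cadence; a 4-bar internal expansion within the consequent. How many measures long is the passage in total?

Basic parallel period: 3 + 3 = 6 bars.
6 (basic form) + 2 (introduction) + 3 (cadential extension) + 4 (internal expansion) = 15.

15 measures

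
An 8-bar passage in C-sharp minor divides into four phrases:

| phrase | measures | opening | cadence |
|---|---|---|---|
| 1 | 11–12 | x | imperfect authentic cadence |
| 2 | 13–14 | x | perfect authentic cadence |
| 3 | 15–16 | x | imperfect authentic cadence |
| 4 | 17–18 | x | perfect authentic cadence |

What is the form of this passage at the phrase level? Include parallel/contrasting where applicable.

repeated period

The cadence pattern IAC–PAC–IAC–PAC is weak–strong twice, and phrases 3–4 restate phrases 1–2: a period heard twice, not a double period (which would end weakly at phrase 2).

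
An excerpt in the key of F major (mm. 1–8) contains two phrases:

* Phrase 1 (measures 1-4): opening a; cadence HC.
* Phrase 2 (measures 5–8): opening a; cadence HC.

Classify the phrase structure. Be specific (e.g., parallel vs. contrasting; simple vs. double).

repeated phrase

Both phrases have the same opening (a) and the same cadence (half cadence): the second is a restatement, not a consequent, so this is a repeated phrase rather than a period.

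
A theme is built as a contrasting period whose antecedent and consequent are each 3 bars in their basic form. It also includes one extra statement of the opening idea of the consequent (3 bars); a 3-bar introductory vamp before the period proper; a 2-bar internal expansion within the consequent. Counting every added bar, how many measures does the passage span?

14 measures

Basic contrasting period: 3 + 3 = 6 bars.
6 (basic form) + 3 (extra statement) + 3 (introduction) + 2 (internal expansion) = 14.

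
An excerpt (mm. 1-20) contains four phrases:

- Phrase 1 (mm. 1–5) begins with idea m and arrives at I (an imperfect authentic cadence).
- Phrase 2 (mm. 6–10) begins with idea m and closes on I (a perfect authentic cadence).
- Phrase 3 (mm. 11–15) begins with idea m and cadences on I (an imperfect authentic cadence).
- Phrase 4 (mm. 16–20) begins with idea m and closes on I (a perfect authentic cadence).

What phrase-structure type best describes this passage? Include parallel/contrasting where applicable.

repeated period

The cadence pattern IAC–PAC–IAC–PAC is weak–strong twice, and phrases 3–4 restate phrases 1–2: a period heard twice, not a double period (which would end weakly at phrase 2).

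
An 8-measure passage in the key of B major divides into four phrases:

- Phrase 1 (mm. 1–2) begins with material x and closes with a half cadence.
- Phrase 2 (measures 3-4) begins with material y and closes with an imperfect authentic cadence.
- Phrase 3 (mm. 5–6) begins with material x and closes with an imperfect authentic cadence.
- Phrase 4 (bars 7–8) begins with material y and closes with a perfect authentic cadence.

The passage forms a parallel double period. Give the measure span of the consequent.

measures 5–8

In a double period the first pair of phrases (ending imperfect authentic cadence) is the large antecedent and the second pair (ending perfect authentic cadence) is the large consequent; the consequent is measures 5–8.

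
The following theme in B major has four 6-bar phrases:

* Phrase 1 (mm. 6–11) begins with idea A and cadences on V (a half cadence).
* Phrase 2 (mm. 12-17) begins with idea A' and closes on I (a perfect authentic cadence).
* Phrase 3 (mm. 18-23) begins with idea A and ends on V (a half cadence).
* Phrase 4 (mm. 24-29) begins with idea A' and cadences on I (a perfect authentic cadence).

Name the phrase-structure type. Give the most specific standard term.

repeated period

The cadence pattern HC–PAC–HC–PAC is weak–strong twice, and phrases 3–4 restate phrases 1–2: a period heard twice, not a double period (which would end weakly at phrase 2).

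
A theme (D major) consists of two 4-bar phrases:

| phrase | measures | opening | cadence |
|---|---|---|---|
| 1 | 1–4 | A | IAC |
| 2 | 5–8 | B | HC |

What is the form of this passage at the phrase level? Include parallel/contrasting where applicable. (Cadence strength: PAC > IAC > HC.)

The second phrase closes with a half cadence, which is not stronger than the first phrase's imperfect authentic cadence; without a weak→strong cadential pair there is no antecedent–consequent relationship, so this is a phrase group rather than a period.

phrase group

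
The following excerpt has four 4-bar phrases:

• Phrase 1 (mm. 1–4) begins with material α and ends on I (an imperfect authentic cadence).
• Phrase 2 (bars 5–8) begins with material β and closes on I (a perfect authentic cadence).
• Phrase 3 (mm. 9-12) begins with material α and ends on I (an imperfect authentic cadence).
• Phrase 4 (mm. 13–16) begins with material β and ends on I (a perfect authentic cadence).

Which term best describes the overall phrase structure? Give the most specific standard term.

The cadence pattern IAC–PAC–IAC–PAC is weak–strong twice, and phrases 3–4 restate phrases 1–2: a period heard twice, not a double period (which would end weakly at phrase 2).

repeated period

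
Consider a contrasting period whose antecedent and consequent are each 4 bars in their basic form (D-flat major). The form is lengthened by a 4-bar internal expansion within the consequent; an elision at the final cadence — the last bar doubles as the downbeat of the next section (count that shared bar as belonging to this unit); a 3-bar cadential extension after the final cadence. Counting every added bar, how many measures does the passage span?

15 measures

Basic contrasting period: 4 + 4 = 8 bars.
8 (basic form) + 4 (internal expansion) + 3 (cadential extension) = 15.
The elision shares a bar with the next section but does not change this unit's count.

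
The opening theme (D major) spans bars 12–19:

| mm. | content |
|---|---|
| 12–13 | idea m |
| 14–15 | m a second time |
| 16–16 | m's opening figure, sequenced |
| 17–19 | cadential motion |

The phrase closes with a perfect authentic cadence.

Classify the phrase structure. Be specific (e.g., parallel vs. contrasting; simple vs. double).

Basic idea (measures 12-13) + its repetition (measures 14–15) form the presentation; fragmentation and cadence (mm. 16-19) form the continuation — the 8-bar whole is a sentence.

sentence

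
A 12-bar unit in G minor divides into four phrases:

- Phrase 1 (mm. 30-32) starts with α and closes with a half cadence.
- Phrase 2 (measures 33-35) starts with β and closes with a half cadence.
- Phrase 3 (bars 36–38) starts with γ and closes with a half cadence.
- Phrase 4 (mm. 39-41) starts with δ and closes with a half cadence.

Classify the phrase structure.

phrase group

Phrase 4 ends with a half cadence, no stronger than phrase 2's half cadence, so the four phrases do not form a double period; nor do phrases 3–4 duplicate 1–2, so it is not a repeated period. With no phrase reaching a conclusive cadence, the passage is a phrase group.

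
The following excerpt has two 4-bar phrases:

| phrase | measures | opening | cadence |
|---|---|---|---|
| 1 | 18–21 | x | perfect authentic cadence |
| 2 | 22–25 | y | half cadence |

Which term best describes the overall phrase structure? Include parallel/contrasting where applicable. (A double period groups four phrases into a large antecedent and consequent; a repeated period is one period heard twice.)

The second phrase closes with a half cadence, which is not stronger than the first phrase's perfect authentic cadence; without a weak→strong cadential pair there is no antecedent–consequent relationship, so this is a phrase group rather than a period.

phrase group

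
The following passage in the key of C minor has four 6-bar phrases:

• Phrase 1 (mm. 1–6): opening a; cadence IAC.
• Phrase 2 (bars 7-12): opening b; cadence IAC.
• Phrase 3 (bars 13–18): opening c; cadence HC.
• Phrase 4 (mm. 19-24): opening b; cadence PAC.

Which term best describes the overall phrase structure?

contrasting double period

Four phrases in two halves: the first half (mm. 1–12) ends with an imperfect authentic cadence, the second (measures 13–24) with a perfect authentic cadence — a large antecedent–consequent pair, i.e. a double period.
Phrase 3 begins with different material from phrase 1, making it contrasting.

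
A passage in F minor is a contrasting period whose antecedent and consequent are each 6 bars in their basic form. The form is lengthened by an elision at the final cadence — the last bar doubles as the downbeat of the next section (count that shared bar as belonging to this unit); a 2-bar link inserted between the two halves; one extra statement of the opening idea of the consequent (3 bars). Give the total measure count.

Basic contrasting period: 6 + 6 = 12 bars.
12 (basic form) + 2 (link) + 3 (extra statement) = 17.
The elision shares a bar with the next section but does not change this unit's count.

17 measures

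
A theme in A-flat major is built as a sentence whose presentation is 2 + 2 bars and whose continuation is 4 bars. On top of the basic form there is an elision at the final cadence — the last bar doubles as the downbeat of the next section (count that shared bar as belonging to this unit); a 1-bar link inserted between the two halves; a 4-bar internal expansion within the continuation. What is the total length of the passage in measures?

13 measures

Basic sentence: 2 + 2 + 4 = 8 bars.
8 (basic form) + 1 (link) + 4 (internal expansion) = 13.
The elision shares a bar with the next section but does not change this unit's count.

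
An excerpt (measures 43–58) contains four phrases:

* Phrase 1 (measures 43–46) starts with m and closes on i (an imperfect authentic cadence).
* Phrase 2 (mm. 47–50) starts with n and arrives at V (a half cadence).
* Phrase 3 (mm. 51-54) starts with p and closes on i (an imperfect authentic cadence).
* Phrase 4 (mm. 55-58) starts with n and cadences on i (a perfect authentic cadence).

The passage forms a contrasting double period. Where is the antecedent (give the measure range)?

measures 43–50

In a double period the four phrases pair into a large antecedent (phrases 1–2, ending half cadence) and a large consequent (phrases 3–4, ending perfect authentic cadence). The antecedent spans mm. 43-50.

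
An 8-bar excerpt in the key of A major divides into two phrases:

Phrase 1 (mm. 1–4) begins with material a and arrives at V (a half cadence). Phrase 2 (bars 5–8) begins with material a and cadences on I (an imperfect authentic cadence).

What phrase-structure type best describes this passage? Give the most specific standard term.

Phrase 1 ends with a half cadence (weaker) and phrase 2 with an imperfect authentic cadence (stronger): antecedent + consequent = a period.
The two phrases open with the same material (a / a), so the period is parallel.

parallel period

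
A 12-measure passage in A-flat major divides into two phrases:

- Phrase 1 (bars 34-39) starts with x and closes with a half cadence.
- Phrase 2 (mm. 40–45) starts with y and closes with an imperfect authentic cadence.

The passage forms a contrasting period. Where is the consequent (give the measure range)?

The antecedent is the phrase ending with the weaker cadence (half cadence, phrase 1) and the consequent the one ending more conclusively (imperfect authentic cadence, phrase 2); the consequent is bars 40-45.

measures 40–45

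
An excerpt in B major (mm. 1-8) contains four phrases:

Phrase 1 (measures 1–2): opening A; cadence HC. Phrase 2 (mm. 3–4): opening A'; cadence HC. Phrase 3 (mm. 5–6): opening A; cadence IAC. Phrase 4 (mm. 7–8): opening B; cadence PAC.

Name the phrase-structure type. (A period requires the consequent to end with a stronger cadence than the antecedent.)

parallel double period

Four phrases in two halves: the first half (mm. 1-4) ends with a half cadence, the second (measures 5-8) with a perfect authentic cadence — a large antecedent–consequent pair, i.e. a double period.
Phrase 3 begins with the same material as phrase 1, making it parallel.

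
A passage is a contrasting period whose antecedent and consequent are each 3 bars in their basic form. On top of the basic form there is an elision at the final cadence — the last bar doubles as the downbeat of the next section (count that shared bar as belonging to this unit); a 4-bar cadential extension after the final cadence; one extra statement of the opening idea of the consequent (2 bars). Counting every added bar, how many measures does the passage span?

Basic contrasting period: 3 + 3 = 6 bars.
6 (basic form) + 4 (cadential extension) + 2 (extra statement) = 12.
The elision shares a bar with the next section but does not change this unit's count.

12 measures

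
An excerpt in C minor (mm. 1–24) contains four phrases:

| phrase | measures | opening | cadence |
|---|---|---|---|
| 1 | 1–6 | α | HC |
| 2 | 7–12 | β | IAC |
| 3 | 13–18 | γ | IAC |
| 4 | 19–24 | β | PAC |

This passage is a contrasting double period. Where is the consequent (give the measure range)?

In a double period the four phrases pair into a large antecedent (phrases 1–2, ending imperfect authentic cadence) and a large consequent (phrases 3–4, ending perfect authentic cadence). The consequent spans mm. 13–24.

measures 13–24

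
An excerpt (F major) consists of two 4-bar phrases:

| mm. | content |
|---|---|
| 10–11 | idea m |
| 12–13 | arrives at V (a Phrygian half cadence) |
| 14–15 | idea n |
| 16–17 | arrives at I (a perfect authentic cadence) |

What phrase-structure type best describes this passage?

Phrase 1 ends with a Phrygian half cadence (weaker) and phrase 2 with a perfect authentic cadence (stronger): antecedent + consequent = a period.
The two phrases open with different material (m / n), so the period is contrasting.

contrasting period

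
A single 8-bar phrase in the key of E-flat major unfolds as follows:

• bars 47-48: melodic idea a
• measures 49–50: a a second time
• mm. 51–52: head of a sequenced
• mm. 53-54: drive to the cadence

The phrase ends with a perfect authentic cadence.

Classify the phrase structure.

sentence

Basic idea (bars 47–48) + its repetition (measures 49-50) form the presentation; fragmentation and cadence (mm. 51-54) form the continuation — the 8-bar whole is a sentence.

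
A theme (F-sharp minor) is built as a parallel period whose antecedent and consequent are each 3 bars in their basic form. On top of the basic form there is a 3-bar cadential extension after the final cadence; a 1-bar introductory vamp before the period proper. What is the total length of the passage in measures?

Basic parallel period: 3 + 3 = 6 bars.
6 (basic form) + 3 (cadential extension) + 1 (introduction) = 10.

10 measures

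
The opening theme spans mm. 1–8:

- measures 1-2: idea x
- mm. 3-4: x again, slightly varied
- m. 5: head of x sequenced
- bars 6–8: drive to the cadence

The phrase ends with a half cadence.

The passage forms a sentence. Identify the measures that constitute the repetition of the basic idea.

measures 3–4

The presentation of a sentence is the basic idea (mm. 1–2) plus its repetition (bars 3–4); the repetition of the basic idea is therefore mm. 3–4.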